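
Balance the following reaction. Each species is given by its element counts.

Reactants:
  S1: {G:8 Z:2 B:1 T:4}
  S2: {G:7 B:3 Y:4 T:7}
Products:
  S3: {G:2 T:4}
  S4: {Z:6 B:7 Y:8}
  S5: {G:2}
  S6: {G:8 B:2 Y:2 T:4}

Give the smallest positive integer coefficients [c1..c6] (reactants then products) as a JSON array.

G: 3·8+4·7 = 52 | 6·2+1·0+4·2+4·8 = 52
Z: 3·2+4·0 = 6 | 6·0+1·6+4·0+4·0 = 6
B: 3·1+4·3 = 15 | 6·0+1·7+4·0+4·2 = 15
Y: 3·0+4·4 = 16 | 6·0+1·8+4·0+4·2 = 16
T: 3·4+4·7 = 40 | 6·4+1·0+4·0+4·4 = 40
gcd(3,4,6,1,4,4) = 1

Coefficients: [3, 4, 6, 1, 4, 4]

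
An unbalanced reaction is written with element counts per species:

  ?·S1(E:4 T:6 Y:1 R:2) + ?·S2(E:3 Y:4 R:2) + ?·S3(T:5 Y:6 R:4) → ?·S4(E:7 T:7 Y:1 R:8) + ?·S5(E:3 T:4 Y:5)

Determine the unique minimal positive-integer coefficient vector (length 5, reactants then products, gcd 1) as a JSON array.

E: 6·4+4·3+1·0 = 36 | 3·7+5·3 = 36
T: 6·6+4·0+1·5 = 41 | 3·7+5·4 = 41
Y: 6·1+4·4+1·6 = 28 | 3·1+5·5 = 28
R: 6·2+4·2+1·4 = 24 | 3·8+5·0 = 24
gcd(6,4,1,3,5) = 1

Coefficients: [6, 4, 1, 3, 5]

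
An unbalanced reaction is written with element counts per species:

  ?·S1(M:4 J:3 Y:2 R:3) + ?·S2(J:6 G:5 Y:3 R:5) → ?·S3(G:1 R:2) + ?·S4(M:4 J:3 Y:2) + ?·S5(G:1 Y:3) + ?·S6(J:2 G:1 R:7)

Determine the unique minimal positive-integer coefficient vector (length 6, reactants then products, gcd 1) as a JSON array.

M: 6·4+1·0 = 24 | 1·0+6·4+1·0+3·0 = 24
J: 6·3+1·6 = 24 | 1·0+6·3+1·0+3·2 = 24
G: 6·0+1·5 = 5 | 1·1+6·0+1·1+3·1 = 5
Y: 6·2+1·3 = 15 | 1·0+6·2+1·3+3·0 = 15
R: 6·3+1·5 = 23 | 1·2+6·0+1·0+3·7 = 23
gcd(6,1,1,6,1,3) = 1

Coefficients: [6, 1, 1, 6, 1, 3]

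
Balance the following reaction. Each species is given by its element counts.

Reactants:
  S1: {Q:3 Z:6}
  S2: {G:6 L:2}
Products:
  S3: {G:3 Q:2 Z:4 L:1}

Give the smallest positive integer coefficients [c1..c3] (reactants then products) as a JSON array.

Coefficients: [4, 3, 6]

G: 4·0+3·6 = 18 | 6·3 = 18
Q: 4·3+3·0 = 12 | 6·2 = 12
Z: 4·6+3·0 = 24 | 6·4 = 24
L: 4·0+3·2 = 6 | 6·1 = 6
gcd(4,3,6) = 1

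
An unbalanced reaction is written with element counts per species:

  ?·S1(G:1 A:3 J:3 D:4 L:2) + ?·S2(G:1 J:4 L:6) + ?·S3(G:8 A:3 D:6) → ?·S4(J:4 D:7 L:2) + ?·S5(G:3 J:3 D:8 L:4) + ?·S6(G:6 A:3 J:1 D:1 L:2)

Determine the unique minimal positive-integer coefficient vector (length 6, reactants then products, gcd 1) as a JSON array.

Coefficients: [1, 3, 4, 1, 2, 5]

G: 1·1+3·1+4·8 = 36 | 1·0+2·3+5·6 = 36
A: 1·3+3·0+4·3 = 15 | 1·0+2·0+5·3 = 15
J: 1·3+3·4+4·0 = 15 | 1·4+2·3+5·1 = 15
D: 1·4+3·0+4·6 = 28 | 1·7+2·8+5·1 = 28
L: 1·2+3·6+4·0 = 20 | 1·2+2·4+5·2 = 20
gcd(1,3,4,1,2,5) = 1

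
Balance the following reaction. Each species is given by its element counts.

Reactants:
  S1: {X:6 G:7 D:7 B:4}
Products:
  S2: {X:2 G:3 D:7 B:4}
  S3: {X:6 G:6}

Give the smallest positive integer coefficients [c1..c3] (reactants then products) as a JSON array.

X: 3·6 = 18 | 3·2+2·6 = 18
G: 3·7 = 21 | 3·3+2·6 = 21
D: 3·7 = 21 | 3·7+2·0 = 21
B: 3·4 = 12 | 3·4+2·0 = 12
gcd(3,3,2) = 1

Coefficients: [3, 3, 2]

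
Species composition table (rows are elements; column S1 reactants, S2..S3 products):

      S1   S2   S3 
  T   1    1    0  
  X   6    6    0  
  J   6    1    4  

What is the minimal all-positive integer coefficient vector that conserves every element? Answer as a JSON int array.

T: 4·1 = 4 | 4·1+5·0 = 4
X: 4·6 = 24 | 4·6+5·0 = 24
J: 4·6 = 24 | 4·1+5·4 = 24
gcd(4,4,5) = 1

Coefficients: [4, 4, 5]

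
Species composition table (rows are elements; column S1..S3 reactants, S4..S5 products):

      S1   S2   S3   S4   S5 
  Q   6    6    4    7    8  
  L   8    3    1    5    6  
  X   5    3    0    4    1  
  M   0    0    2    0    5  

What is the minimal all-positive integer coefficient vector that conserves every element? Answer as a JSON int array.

Q: 3·6+1·6+5·4 = 44 | 4·7+2·8 = 44
L: 3·8+1·3+5·1 = 32 | 4·5+2·6 = 32
X: 3·5+1·3+5·0 = 18 | 4·4+2·1 = 18
M: 3·0+1·0+5·2 = 10 | 4·0+2·5 = 10
gcd(3,1,5,4,2) = 1

Coefficients: [3, 1, 5, 4, 2]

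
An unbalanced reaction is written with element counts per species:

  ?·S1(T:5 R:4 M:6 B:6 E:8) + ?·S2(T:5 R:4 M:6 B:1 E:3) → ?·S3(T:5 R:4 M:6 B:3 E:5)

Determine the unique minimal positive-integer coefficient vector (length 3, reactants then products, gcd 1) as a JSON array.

T: 2·5+3·5 = 25 | 5·5 = 25
R: 2·4+3·4 = 20 | 5·4 = 20
M: 2·6+3·6 = 30 | 5·6 = 30
B: 2·6+3·1 = 15 | 5·3 = 15
E: 2·8+3·3 = 25 | 5·5 = 25
gcd(2,3,5) = 1

Coefficients: [2, 3, 5]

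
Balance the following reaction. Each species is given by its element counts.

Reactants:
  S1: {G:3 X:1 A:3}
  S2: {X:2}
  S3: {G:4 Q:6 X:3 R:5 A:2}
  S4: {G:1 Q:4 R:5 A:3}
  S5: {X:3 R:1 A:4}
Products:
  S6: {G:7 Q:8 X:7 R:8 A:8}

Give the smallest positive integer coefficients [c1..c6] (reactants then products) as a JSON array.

Coefficients: [5, 5, 6, 3, 3, 6]

G: 5·3+5·0+6·4+3·1+3·0 = 42 | 6·7 = 42
Q: 5·0+5·0+6·6+3·4+3·0 = 48 | 6·8 = 48
X: 5·1+5·2+6·3+3·0+3·3 = 42 | 6·7 = 42
R: 5·0+5·0+6·5+3·5+3·1 = 48 | 6·8 = 48
A: 5·3+5·0+6·2+3·3+3·4 = 48 | 6·8 = 48
gcd(5,5,6,3,3,6) = 1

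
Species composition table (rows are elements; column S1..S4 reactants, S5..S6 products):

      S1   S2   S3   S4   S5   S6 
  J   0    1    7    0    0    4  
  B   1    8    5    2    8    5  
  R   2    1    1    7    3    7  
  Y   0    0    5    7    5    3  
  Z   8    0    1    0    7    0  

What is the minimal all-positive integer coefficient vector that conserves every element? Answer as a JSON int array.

Coefficients: [5, 6, 2, 5, 6, 5]

J: 5·0+6·1+2·7+5·0 = 20 | 6·0+5·4 = 20
B: 5·1+6·8+2·5+5·2 = 73 | 6·8+5·5 = 73
R: 5·2+6·1+2·1+5·7 = 53 | 6·3+5·7 = 53
Y: 5·0+6·0+2·5+5·7 = 45 | 6·5+5·3 = 45
Z: 5·8+6·0+2·1+5·0 = 42 | 6·7+5·0 = 42
gcd(5,6,2,5,6,5) = 1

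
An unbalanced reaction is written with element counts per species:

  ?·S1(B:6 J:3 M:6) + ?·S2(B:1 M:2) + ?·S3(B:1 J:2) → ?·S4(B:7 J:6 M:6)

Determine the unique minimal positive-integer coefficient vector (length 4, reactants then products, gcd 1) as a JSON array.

Coefficients: [2, 3, 6, 3]

B: 2·6+3·1+6·1 = 21 | 3·7 = 21
J: 2·3+3·0+6·2 = 18 | 3·6 = 18
M: 2·6+3·2+6·0 = 18 | 3·6 = 18
gcd(2,3,6,3) = 1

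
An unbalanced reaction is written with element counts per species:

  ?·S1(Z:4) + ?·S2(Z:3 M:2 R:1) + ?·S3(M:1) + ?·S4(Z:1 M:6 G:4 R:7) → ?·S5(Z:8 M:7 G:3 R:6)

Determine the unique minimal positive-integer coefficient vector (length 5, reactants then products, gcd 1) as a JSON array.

Z: 5·4+3·3+4·0+3·1 = 32 | 4·8 = 32
M: 5·0+3·2+4·1+3·6 = 28 | 4·7 = 28
G: 5·0+3·0+4·0+3·4 = 12 | 4·3 = 12
R: 5·0+3·1+4·0+3·7 = 24 | 4·6 = 24
gcd(5,3,4,3,4) = 1

Coefficients: [5, 3, 4, 3, 4]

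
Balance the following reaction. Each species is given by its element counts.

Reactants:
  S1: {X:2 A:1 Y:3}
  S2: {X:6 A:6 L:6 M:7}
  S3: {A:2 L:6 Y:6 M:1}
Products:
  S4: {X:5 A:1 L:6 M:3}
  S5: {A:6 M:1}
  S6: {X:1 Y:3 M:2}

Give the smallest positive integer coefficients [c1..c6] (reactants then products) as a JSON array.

Coefficients: [3, 4, 1, 5, 4, 5]

X: 3·2+4·6+1·0 = 30 | 5·5+4·0+5·1 = 30
A: 3·1+4·6+1·2 = 29 | 5·1+4·6+5·0 = 29
L: 3·0+4·6+1·6 = 30 | 5·6+4·0+5·0 = 30
Y: 3·3+4·0+1·6 = 15 | 5·0+4·0+5·3 = 15
M: 3·0+4·7+1·1 = 29 | 5·3+4·1+5·2 = 29
gcd(3,4,1,5,4,5) = 1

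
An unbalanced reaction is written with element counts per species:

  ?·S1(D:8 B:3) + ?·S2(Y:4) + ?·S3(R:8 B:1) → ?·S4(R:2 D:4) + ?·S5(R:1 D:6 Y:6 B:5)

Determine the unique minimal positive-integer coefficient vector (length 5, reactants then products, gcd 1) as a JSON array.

Coefficients: [3, 3, 1, 3, 2]

R: 3·0+3·0+1·8 = 8 | 3·2+2·1 = 8
D: 3·8+3·0+1·0 = 24 | 3·4+2·6 = 24
Y: 3·0+3·4+1·0 = 12 | 3·0+2·6 = 12
B: 3·3+3·0+1·1 = 10 | 3·0+2·5 = 10
gcd(3,3,1,3,2) = 1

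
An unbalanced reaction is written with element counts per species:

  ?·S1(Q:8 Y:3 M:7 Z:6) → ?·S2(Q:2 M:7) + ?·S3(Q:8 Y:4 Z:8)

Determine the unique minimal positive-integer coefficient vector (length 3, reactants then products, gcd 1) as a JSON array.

Coefficients: [4, 4, 3]

Q: 4·8 = 32 | 4·2+3·8 = 32
Y: 4·3 = 12 | 4·0+3·4 = 12
M: 4·7 = 28 | 4·7+3·0 = 28
Z: 4·6 = 24 | 4·0+3·8 = 24
gcd(4,4,3) = 1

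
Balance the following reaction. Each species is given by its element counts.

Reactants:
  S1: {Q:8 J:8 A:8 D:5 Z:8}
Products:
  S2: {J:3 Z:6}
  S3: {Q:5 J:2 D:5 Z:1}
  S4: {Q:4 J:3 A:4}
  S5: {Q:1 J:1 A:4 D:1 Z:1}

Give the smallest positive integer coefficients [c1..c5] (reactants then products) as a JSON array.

Q: 4·8 = 32 | 4·0+3·5+3·4+5·1 = 32
J: 4·8 = 32 | 4·3+3·2+3·3+5·1 = 32
A: 4·8 = 32 | 4·0+3·0+3·4+5·4 = 32
D: 4·5 = 20 | 4·0+3·5+3·0+5·1 = 20
Z: 4·8 = 32 | 4·6+3·1+3·0+5·1 = 32
gcd(4,4,3,3,5) = 1

Coefficients: [4, 4, 3, 3, 5]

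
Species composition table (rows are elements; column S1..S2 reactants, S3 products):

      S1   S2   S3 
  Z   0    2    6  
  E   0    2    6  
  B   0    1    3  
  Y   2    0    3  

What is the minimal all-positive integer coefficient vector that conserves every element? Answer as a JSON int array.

Coefficients: [3, 6, 2]

Z: 3·0+6·2 = 12 | 2·6 = 12
E: 3·0+6·2 = 12 | 2·6 = 12
B: 3·0+6·1 = 6 | 2·3 = 6
Y: 3·2+6·0 = 6 | 2·3 = 6
gcd(3,6,2) = 1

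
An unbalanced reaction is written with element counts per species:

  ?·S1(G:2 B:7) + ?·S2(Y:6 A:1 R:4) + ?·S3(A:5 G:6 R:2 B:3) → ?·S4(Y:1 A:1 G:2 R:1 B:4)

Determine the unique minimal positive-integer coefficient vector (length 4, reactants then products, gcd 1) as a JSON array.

Coefficients: [3, 1, 1, 6]

Y: 3·0+1·6+1·0 = 6 | 6·1 = 6
A: 3·0+1·1+1·5 = 6 | 6·1 = 6
G: 3·2+1·0+1·6 = 12 | 6·2 = 12
R: 3·0+1·4+1·2 = 6 | 6·1 = 6
B: 3·7+1·0+1·3 = 24 | 6·4 = 24
gcd(3,1,1,6) = 1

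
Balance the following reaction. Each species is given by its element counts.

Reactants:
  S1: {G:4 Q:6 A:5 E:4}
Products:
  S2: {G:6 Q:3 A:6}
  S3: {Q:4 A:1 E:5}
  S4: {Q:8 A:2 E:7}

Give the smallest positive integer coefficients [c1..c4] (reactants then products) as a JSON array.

G: 3·4 = 12 | 2·6+1·0+1·0 = 12
Q: 3·6 = 18 | 2·3+1·4+1·8 = 18
A: 3·5 = 15 | 2·6+1·1+1·2 = 15
E: 3·4 = 12 | 2·0+1·5+1·7 = 12
gcd(3,2,1,1) = 1

Coefficients: [3, 2, 1, 1]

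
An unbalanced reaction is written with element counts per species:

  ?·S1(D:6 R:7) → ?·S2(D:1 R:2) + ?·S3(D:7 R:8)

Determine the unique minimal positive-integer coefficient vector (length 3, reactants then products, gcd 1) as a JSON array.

D: 6·6 = 36 | 1·1+5·7 = 36
R: 6·7 = 42 | 1·2+5·8 = 42
gcd(6,1,5) = 1

Coefficients: [6, 1, 5]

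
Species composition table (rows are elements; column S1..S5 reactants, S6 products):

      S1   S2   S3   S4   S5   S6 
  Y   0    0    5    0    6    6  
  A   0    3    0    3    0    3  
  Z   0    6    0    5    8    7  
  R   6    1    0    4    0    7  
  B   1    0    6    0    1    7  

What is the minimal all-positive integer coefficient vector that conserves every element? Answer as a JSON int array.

Coefficients: [5, 4, 6, 2, 1, 6]

Y: 5·0+4·0+6·5+2·0+1·6 = 36 | 6·6 = 36
A: 5·0+4·3+6·0+2·3+1·0 = 18 | 6·3 = 18
Z: 5·0+4·6+6·0+2·5+1·8 = 42 | 6·7 = 42
R: 5·6+4·1+6·0+2·4+1·0 = 42 | 6·7 = 42
B: 5·1+4·0+6·6+2·0+1·1 = 42 | 6·7 = 42
gcd(5,4,6,2,1,6) = 1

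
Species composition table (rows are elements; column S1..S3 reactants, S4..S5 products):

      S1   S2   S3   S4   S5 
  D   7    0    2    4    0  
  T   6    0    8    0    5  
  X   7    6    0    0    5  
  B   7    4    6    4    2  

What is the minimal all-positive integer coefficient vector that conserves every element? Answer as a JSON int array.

Coefficients: [2, 1, 1, 4, 4]

D: 2·7+1·0+1·2 = 16 | 4·4+4·0 = 16
T: 2·6+1·0+1·8 = 20 | 4·0+4·5 = 20
X: 2·7+1·6+1·0 = 20 | 4·0+4·5 = 20
B: 2·7+1·4+1·6 = 24 | 4·4+4·2 = 24
gcd(2,1,1,4,4) = 1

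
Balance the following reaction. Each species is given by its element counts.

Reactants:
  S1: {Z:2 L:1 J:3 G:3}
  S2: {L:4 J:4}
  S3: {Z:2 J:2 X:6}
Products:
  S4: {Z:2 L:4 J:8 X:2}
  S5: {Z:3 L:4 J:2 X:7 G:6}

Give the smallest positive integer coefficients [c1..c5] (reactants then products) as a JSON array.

Z: 4·2+6·0+4·2 = 16 | 5·2+2·3 = 16
L: 4·1+6·4+4·0 = 28 | 5·4+2·4 = 28
J: 4·3+6·4+4·2 = 44 | 5·8+2·2 = 44
X: 4·0+6·0+4·6 = 24 | 5·2+2·7 = 24
G: 4·3+6·0+4·0 = 12 | 5·0+2·6 = 12
gcd(4,6,4,5,2) = 1

Coefficients: [4, 6, 4, 5, 2]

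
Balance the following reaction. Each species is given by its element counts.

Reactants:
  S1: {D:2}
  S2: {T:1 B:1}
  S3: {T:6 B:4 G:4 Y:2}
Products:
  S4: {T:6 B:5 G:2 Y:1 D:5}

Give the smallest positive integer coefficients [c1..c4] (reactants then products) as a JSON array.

Coefficients: [5, 6, 1, 2]

T: 5·0+6·1+1·6 = 12 | 2·6 = 12
B: 5·0+6·1+1·4 = 10 | 2·5 = 10
G: 5·0+6·0+1·4 = 4 | 2·2 = 4
Y: 5·0+6·0+1·2 = 2 | 2·1 = 2
D: 5·2+6·0+1·0 = 10 | 2·5 = 10
gcd(5,6,1,2) = 1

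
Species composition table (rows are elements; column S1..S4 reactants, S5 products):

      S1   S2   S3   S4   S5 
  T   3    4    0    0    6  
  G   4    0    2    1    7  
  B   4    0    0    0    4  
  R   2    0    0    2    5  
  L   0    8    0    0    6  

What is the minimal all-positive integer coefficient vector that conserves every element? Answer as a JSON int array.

T: 4·3+3·4+3·0+6·0 = 24 | 4·6 = 24
G: 4·4+3·0+3·2+6·1 = 28 | 4·7 = 28
B: 4·4+3·0+3·0+6·0 = 16 | 4·4 = 16
R: 4·2+3·0+3·0+6·2 = 20 | 4·5 = 20
L: 4·0+3·8+3·0+6·0 = 24 | 4·6 = 24
gcd(4,3,3,6,4) = 1

Coefficients: [4, 3, 3, 6, 4]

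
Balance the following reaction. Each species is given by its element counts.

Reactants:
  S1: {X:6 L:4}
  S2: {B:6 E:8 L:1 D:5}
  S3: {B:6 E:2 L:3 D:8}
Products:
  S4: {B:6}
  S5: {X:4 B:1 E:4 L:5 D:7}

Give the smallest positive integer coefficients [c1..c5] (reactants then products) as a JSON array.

Coefficients: [4, 2, 4, 5, 6]

X: 4·6+2·0+4·0 = 24 | 5·0+6·4 = 24
B: 4·0+2·6+4·6 = 36 | 5·6+6·1 = 36
E: 4·0+2·8+4·2 = 24 | 5·0+6·4 = 24
L: 4·4+2·1+4·3 = 30 | 5·0+6·5 = 30
D: 4·0+2·5+4·8 = 42 | 5·0+6·7 = 42
gcd(4,2,4,5,6) = 1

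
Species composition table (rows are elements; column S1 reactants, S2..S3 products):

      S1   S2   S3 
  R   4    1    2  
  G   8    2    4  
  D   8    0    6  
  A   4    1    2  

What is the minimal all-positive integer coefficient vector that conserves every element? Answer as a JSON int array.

Coefficients: [3, 4, 4]

R: 3·4 = 12 | 4·1+4·2 = 12
G: 3·8 = 24 | 4·2+4·4 = 24
D: 3·8 = 24 | 4·0+4·6 = 24
A: 3·4 = 12 | 4·1+4·2 = 12
gcd(3,4,4) = 1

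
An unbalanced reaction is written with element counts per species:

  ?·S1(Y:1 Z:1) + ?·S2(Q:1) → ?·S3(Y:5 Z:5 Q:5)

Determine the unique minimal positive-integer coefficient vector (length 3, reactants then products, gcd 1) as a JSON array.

Y: 5·1+5·0 = 5 | 1·5 = 5
Z: 5·1+5·0 = 5 | 1·5 = 5
Q: 5·0+5·1 = 5 | 1·5 = 5
gcd(5,5,1) = 1

Coefficients: [5, 5, 1]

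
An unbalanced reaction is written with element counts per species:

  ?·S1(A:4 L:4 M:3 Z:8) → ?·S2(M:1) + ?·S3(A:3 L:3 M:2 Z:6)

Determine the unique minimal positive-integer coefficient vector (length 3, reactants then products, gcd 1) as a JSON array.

Coefficients: [3, 1, 4]

A: 3·4 = 12 | 1·0+4·3 = 12
L: 3·4 = 12 | 1·0+4·3 = 12
M: 3·3 = 9 | 1·1+4·2 = 9
Z: 3·8 = 24 | 1·0+4·6 = 24
gcd(3,1,4) = 1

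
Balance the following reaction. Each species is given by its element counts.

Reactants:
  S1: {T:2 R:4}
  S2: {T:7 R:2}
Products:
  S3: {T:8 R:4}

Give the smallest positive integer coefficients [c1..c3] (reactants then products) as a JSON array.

T: 1·2+2·7 = 16 | 2·8 = 16
R: 1·4+2·2 = 8 | 2·4 = 8
gcd(1,2,2) = 1

Coefficients: [1, 2, 2]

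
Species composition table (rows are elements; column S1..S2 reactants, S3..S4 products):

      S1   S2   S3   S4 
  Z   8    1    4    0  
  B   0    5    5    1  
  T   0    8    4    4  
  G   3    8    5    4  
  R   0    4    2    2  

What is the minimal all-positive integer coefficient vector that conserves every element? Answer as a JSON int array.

Z: 1·8+4·1 = 12 | 3·4+5·0 = 12
B: 1·0+4·5 = 20 | 3·5+5·1 = 20
T: 1·0+4·8 = 32 | 3·4+5·4 = 32
G: 1·3+4·8 = 35 | 3·5+5·4 = 35
R: 1·0+4·4 = 16 | 3·2+5·2 = 16
gcd(1,4,3,5) = 1

Coefficients: [1, 4, 3, 5]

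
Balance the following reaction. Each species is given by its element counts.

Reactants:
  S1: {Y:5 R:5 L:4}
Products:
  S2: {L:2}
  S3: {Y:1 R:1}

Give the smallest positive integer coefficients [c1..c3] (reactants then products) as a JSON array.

Y: 1·5 = 5 | 2·0+5·1 = 5
R: 1·5 = 5 | 2·0+5·1 = 5
L: 1·4 = 4 | 2·2+5·0 = 4
gcd(1,2,5) = 1

Coefficients: [1, 2, 5]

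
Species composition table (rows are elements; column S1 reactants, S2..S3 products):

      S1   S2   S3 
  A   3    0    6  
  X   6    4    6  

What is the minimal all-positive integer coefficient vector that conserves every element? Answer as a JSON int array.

Coefficients: [4, 3, 2]

A: 4·3 = 12 | 3·0+2·6 = 12
X: 4·6 = 24 | 3·4+2·6 = 24
gcd(4,3,2) = 1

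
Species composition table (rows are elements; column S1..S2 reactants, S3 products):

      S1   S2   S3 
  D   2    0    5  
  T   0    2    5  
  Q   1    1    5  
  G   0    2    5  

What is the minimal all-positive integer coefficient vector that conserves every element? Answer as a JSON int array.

Coefficients: [5, 5, 2]

D: 5·2+5·0 = 10 | 2·5 = 10
T: 5·0+5·2 = 10 | 2·5 = 10
Q: 5·1+5·1 = 10 | 2·5 = 10
G: 5·0+5·2 = 10 | 2·5 = 10
gcd(5,5,2) = 1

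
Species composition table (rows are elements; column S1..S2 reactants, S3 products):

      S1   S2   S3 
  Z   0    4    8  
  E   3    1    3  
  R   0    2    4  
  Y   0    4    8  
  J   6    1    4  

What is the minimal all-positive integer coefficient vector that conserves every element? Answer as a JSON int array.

Z: 1·0+6·4 = 24 | 3·8 = 24
E: 1·3+6·1 = 9 | 3·3 = 9
R: 1·0+6·2 = 12 | 3·4 = 12
Y: 1·0+6·4 = 24 | 3·8 = 24
J: 1·6+6·1 = 12 | 3·4 = 12
gcd(1,6,3) = 1

Coefficients: [1, 6, 3]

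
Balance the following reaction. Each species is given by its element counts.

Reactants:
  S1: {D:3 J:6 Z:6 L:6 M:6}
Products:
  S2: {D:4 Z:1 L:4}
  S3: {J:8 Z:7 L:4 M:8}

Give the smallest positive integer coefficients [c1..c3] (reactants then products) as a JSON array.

Coefficients: [4, 3, 3]

D: 4·3 = 12 | 3·4+3·0 = 12
J: 4·6 = 24 | 3·0+3·8 = 24
Z: 4·6 = 24 | 3·1+3·7 = 24
L: 4·6 = 24 | 3·4+3·4 = 24
M: 4·6 = 24 | 3·0+3·8 = 24
gcd(4,3,3) = 1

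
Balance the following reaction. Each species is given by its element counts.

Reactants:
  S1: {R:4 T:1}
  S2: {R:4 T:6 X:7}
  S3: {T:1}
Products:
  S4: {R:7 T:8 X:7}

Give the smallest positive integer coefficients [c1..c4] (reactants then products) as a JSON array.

Coefficients: [3, 4, 5, 4]

R: 3·4+4·4+5·0 = 28 | 4·7 = 28
T: 3·1+4·6+5·1 = 32 | 4·8 = 32
X: 3·0+4·7+5·0 = 28 | 4·7 = 28
gcd(3,4,5,4) = 1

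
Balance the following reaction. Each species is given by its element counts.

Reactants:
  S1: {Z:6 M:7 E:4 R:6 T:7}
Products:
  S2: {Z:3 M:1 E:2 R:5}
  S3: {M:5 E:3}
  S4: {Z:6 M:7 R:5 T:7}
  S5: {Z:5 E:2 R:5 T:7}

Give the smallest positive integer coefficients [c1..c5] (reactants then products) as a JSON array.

Z: 5·6 = 30 | 1·3+4·0+2·6+3·5 = 30
M: 5·7 = 35 | 1·1+4·5+2·7+3·0 = 35
E: 5·4 = 20 | 1·2+4·3+2·0+3·2 = 20
R: 5·6 = 30 | 1·5+4·0+2·5+3·5 = 30
T: 5·7 = 35 | 1·0+4·0+2·7+3·7 = 35
gcd(5,1,4,2,3) = 1

Coefficients: [5, 1, 4, 2, 3]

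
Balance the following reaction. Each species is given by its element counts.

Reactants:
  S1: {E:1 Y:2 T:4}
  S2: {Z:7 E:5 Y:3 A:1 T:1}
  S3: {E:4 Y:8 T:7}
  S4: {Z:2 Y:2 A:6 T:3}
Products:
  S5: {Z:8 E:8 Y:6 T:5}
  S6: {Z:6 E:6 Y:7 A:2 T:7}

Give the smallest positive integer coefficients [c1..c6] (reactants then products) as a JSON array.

Z: 6·0+6·7+2·0+1·2 = 44 | 1·8+6·6 = 44
E: 6·1+6·5+2·4+1·0 = 44 | 1·8+6·6 = 44
Y: 6·2+6·3+2·8+1·2 = 48 | 1·6+6·7 = 48
A: 6·0+6·1+2·0+1·6 = 12 | 1·0+6·2 = 12
T: 6·4+6·1+2·7+1·3 = 47 | 1·5+6·7 = 47
gcd(6,6,2,1,1,6) = 1

Coefficients: [6, 6, 2, 1, 1, 6]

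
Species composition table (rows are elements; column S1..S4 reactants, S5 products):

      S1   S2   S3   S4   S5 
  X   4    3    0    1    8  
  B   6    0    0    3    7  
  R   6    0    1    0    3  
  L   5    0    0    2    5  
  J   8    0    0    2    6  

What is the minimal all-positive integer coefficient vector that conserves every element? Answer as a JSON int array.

X: 1·4+5·3+3·0+5·1 = 24 | 3·8 = 24
B: 1·6+5·0+3·0+5·3 = 21 | 3·7 = 21
R: 1·6+5·0+3·1+5·0 = 9 | 3·3 = 9
L: 1·5+5·0+3·0+5·2 = 15 | 3·5 = 15
J: 1·8+5·0+3·0+5·2 = 18 | 3·6 = 18
gcd(1,5,3,5,3) = 1

Coefficients: [1, 5, 3, 5, 3]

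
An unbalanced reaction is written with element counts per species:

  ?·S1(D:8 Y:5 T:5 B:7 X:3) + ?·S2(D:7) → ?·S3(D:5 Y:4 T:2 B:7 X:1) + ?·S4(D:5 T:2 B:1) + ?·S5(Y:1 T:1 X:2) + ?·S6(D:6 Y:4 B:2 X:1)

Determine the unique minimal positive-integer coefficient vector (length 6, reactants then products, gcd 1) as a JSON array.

D: 4·8+2·7 = 46 | 3·5+5·5+4·0+1·6 = 46
Y: 4·5+2·0 = 20 | 3·4+5·0+4·1+1·4 = 20
T: 4·5+2·0 = 20 | 3·2+5·2+4·1+1·0 = 20
B: 4·7+2·0 = 28 | 3·7+5·1+4·0+1·2 = 28
X: 4·3+2·0 = 12 | 3·1+5·0+4·2+1·1 = 12
gcd(4,2,3,5,4,1) = 1

Coefficients: [4, 2, 3, 5, 4, 1]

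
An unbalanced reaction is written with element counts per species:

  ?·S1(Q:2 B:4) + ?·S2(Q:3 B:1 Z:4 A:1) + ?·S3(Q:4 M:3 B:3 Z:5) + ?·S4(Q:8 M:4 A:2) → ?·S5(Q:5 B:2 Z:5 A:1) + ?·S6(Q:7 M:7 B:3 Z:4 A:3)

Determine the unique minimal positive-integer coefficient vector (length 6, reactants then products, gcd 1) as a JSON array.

Coefficients: [1, 6, 1, 1, 5, 1]

Q: 1·2+6·3+1·4+1·8 = 32 | 5·5+1·7 = 32
M: 1·0+6·0+1·3+1·4 = 7 | 5·0+1·7 = 7
B: 1·4+6·1+1·3+1·0 = 13 | 5·2+1·3 = 13
Z: 1·0+6·4+1·5+1·0 = 29 | 5·5+1·4 = 29
A: 1·0+6·1+1·0+1·2 = 8 | 5·1+1·3 = 8
gcd(1,6,1,1,5,1) = 1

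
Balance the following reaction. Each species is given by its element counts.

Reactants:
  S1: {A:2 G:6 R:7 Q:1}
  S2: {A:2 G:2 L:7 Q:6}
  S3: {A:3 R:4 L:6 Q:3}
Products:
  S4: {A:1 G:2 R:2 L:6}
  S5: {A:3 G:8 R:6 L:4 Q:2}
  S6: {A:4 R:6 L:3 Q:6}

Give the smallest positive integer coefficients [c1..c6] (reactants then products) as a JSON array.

Coefficients: [2, 1, 4, 3, 1, 3]

A: 2·2+1·2+4·3 = 18 | 3·1+1·3+3·4 = 18
G: 2·6+1·2+4·0 = 14 | 3·2+1·8+3·0 = 14
R: 2·7+1·0+4·4 = 30 | 3·2+1·6+3·6 = 30
L: 2·0+1·7+4·6 = 31 | 3·6+1·4+3·3 = 31
Q: 2·1+1·6+4·3 = 20 | 3·0+1·2+3·6 = 20
gcd(2,1,4,3,1,3) = 1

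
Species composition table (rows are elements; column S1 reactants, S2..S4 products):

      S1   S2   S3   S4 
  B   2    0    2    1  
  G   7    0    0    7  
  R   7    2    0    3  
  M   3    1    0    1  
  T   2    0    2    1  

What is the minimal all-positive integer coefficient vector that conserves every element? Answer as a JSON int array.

Coefficients: [2, 4, 1, 2]

B: 2·2 = 4 | 4·0+1·2+2·1 = 4
G: 2·7 = 14 | 4·0+1·0+2·7 = 14
R: 2·7 = 14 | 4·2+1·0+2·3 = 14
M: 2·3 = 6 | 4·1+1·0+2·1 = 6
T: 2·2 = 4 | 4·0+1·2+2·1 = 4
gcd(2,4,1,2) = 1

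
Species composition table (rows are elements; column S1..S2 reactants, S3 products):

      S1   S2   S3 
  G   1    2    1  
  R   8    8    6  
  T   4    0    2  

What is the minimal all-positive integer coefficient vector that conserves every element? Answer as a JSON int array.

Coefficients: [2, 1, 4]

G: 2·1+1·2 = 4 | 4·1 = 4
R: 2·8+1·8 = 24 | 4·6 = 24
T: 2·4+1·0 = 8 | 4·2 = 8
gcd(2,1,4) = 1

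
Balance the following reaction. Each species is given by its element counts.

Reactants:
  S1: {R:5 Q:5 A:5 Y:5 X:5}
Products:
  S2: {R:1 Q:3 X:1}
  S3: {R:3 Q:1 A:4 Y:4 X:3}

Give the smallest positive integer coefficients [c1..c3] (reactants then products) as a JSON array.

R: 4·5 = 20 | 5·1+5·3 = 20
Q: 4·5 = 20 | 5·3+5·1 = 20
A: 4·5 = 20 | 5·0+5·4 = 20
Y: 4·5 = 20 | 5·0+5·4 = 20
X: 4·5 = 20 | 5·1+5·3 = 20
gcd(4,5,5) = 1

Coefficients: [4, 5, 5]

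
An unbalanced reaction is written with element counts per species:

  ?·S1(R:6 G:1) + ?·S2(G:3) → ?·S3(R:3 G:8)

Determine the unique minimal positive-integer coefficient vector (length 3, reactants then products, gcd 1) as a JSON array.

R: 1·6+5·0 = 6 | 2·3 = 6
G: 1·1+5·3 = 16 | 2·8 = 16
gcd(1,5,2) = 1

Coefficients: [1, 5, 2]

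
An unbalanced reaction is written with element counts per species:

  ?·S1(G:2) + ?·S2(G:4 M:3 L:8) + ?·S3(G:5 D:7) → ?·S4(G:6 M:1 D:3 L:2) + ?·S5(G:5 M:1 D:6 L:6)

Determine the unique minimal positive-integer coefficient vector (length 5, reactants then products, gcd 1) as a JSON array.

G: 6·2+2·4+3·5 = 35 | 5·6+1·5 = 35
M: 6·0+2·3+3·0 = 6 | 5·1+1·1 = 6
D: 6·0+2·0+3·7 = 21 | 5·3+1·6 = 21
L: 6·0+2·8+3·0 = 16 | 5·2+1·6 = 16
gcd(6,2,3,5,1) = 1

Coefficients: [6, 2, 3, 5, 1]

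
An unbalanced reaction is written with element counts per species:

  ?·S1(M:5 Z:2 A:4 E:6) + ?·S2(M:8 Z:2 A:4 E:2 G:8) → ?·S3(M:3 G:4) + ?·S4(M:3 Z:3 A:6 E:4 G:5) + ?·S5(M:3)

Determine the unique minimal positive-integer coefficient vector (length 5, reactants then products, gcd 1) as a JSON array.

M: 1·5+5·8 = 45 | 5·3+4·3+6·3 = 45
Z: 1·2+5·2 = 12 | 5·0+4·3+6·0 = 12
A: 1·4+5·4 = 24 | 5·0+4·6+6·0 = 24
E: 1·6+5·2 = 16 | 5·0+4·4+6·0 = 16
G: 1·0+5·8 = 40 | 5·4+4·5+6·0 = 40
gcd(1,5,5,4,6) = 1

Coefficients: [1, 5, 5, 4, 6]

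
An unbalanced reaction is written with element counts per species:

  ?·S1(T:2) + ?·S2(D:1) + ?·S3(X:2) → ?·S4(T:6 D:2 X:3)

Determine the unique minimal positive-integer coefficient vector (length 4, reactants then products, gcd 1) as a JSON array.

T: 6·2+4·0+3·0 = 12 | 2·6 = 12
D: 6·0+4·1+3·0 = 4 | 2·2 = 4
X: 6·0+4·0+3·2 = 6 | 2·3 = 6
gcd(6,4,3,2) = 1

Coefficients: [6, 4, 3, 2]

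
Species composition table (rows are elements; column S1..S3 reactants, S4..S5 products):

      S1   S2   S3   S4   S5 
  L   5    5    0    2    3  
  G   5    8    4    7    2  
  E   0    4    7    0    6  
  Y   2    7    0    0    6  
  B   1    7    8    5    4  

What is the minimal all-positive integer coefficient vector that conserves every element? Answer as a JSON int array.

Coefficients: [1, 4, 2, 5, 5]

L: 1·5+4·5+2·0 = 25 | 5·2+5·3 = 25
G: 1·5+4·8+2·4 = 45 | 5·7+5·2 = 45
E: 1·0+4·4+2·7 = 30 | 5·0+5·6 = 30
Y: 1·2+4·7+2·0 = 30 | 5·0+5·6 = 30
B: 1·1+4·7+2·8 = 45 | 5·5+5·4 = 45
gcd(1,4,2,5,5) = 1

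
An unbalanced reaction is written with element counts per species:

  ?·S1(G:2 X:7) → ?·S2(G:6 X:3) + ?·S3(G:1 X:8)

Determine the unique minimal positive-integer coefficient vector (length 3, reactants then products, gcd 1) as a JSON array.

G: 5·2 = 10 | 1·6+4·1 = 10
X: 5·7 = 35 | 1·3+4·8 = 35
gcd(5,1,4) = 1

Coefficients: [5, 1, 4]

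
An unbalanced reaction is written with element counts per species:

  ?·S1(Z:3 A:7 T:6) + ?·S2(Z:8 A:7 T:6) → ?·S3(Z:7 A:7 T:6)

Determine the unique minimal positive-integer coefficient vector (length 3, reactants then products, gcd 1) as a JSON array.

Coefficients: [1, 4, 5]

Z: 1·3+4·8 = 35 | 5·7 = 35
A: 1·7+4·7 = 35 | 5·7 = 35
T: 1·6+4·6 = 30 | 5·6 = 30
gcd(1,4,5) = 1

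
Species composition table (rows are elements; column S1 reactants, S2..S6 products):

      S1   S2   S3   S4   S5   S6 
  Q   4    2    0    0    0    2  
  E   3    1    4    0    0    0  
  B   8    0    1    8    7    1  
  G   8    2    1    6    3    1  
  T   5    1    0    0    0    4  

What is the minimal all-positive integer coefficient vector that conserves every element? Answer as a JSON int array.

Coefficients: [6, 6, 3, 4, 1, 6]

Q: 6·4 = 24 | 6·2+3·0+4·0+1·0+6·2 = 24
E: 6·3 = 18 | 6·1+3·4+4·0+1·0+6·0 = 18
B: 6·8 = 48 | 6·0+3·1+4·8+1·7+6·1 = 48
G: 6·8 = 48 | 6·2+3·1+4·6+1·3+6·1 = 48
T: 6·5 = 30 | 6·1+3·0+4·0+1·0+6·4 = 30
gcd(6,6,3,4,1,6) = 1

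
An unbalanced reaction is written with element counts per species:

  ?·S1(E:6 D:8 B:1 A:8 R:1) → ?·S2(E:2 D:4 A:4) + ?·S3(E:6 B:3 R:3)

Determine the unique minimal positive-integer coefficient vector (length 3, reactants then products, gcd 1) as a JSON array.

E: 3·6 = 18 | 6·2+1·6 = 18
D: 3·8 = 24 | 6·4+1·0 = 24
B: 3·1 = 3 | 6·0+1·3 = 3
A: 3·8 = 24 | 6·4+1·0 = 24
R: 3·1 = 3 | 6·0+1·3 = 3
gcd(3,6,1) = 1

Coefficients: [3, 6, 1]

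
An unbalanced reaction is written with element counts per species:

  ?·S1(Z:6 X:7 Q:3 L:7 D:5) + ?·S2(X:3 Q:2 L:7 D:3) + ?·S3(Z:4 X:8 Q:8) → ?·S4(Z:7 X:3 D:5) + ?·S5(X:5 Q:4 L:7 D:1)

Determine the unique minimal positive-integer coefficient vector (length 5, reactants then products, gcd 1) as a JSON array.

Coefficients: [4, 2, 1, 4, 6]

Z: 4·6+2·0+1·4 = 28 | 4·7+6·0 = 28
X: 4·7+2·3+1·8 = 42 | 4·3+6·5 = 42
Q: 4·3+2·2+1·8 = 24 | 4·0+6·4 = 24
L: 4·7+2·7+1·0 = 42 | 4·0+6·7 = 42
D: 4·5+2·3+1·0 = 26 | 4·5+6·1 = 26
gcd(4,2,1,4,6) = 1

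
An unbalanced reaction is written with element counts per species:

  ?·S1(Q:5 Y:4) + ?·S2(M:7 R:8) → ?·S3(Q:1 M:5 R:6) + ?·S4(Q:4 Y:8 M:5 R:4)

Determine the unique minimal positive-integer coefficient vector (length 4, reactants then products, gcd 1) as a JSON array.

Coefficients: [2, 5, 6, 1]

Q: 2·5+5·0 = 10 | 6·1+1·4 = 10
Y: 2·4+5·0 = 8 | 6·0+1·8 = 8
M: 2·0+5·7 = 35 | 6·5+1·5 = 35
R: 2·0+5·8 = 40 | 6·6+1·4 = 40
gcd(2,5,6,1) = 1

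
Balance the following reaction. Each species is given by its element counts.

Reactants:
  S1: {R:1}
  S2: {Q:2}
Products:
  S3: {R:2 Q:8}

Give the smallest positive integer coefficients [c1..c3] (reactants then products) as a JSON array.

R: 2·1+4·0 = 2 | 1·2 = 2
Q: 2·0+4·2 = 8 | 1·8 = 8
gcd(2,4,1) = 1

Coefficients: [2, 4, 1]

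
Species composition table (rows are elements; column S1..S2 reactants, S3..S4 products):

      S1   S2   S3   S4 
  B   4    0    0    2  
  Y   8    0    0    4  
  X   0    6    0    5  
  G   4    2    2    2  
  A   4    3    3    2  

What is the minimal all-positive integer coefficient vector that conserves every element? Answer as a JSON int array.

Coefficients: [3, 5, 5, 6]

B: 3·4+5·0 = 12 | 5·0+6·2 = 12
Y: 3·8+5·0 = 24 | 5·0+6·4 = 24
X: 3·0+5·6 = 30 | 5·0+6·5 = 30
G: 3·4+5·2 = 22 | 5·2+6·2 = 22
A: 3·4+5·3 = 27 | 5·3+6·2 = 27
gcd(3,5,5,6) = 1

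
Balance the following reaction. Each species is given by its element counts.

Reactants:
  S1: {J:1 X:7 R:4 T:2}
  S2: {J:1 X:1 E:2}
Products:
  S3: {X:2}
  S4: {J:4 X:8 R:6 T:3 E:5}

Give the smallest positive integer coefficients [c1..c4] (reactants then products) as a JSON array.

Coefficients: [3, 5, 5, 2]

J: 3·1+5·1 = 8 | 5·0+2·4 = 8
X: 3·7+5·1 = 26 | 5·2+2·8 = 26
R: 3·4+5·0 = 12 | 5·0+2·6 = 12
T: 3·2+5·0 = 6 | 5·0+2·3 = 6
E: 3·0+5·2 = 10 | 5·0+2·5 = 10
gcd(3,5,5,2) = 1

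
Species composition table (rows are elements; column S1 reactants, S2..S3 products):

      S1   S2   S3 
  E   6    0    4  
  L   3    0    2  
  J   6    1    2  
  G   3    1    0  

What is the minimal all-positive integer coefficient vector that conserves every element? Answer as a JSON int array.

Coefficients: [2, 6, 3]

E: 2·6 = 12 | 6·0+3·4 = 12
L: 2·3 = 6 | 6·0+3·2 = 6
J: 2·6 = 12 | 6·1+3·2 = 12
G: 2·3 = 6 | 6·1+3·0 = 6
gcd(2,6,3) = 1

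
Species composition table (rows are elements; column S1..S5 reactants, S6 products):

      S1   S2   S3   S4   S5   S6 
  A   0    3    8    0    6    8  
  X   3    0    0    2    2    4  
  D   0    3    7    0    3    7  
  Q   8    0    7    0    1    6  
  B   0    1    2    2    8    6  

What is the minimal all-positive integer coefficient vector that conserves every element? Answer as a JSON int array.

A: 2·0+6·3+1·8+4·0+1·6 = 32 | 4·8 = 32
X: 2·3+6·0+1·0+4·2+1·2 = 16 | 4·4 = 16
D: 2·0+6·3+1·7+4·0+1·3 = 28 | 4·7 = 28
Q: 2·8+6·0+1·7+4·0+1·1 = 24 | 4·6 = 24
B: 2·0+6·1+1·2+4·2+1·8 = 24 | 4·6 = 24
gcd(2,6,1,4,1,4) = 1

Coefficients: [2, 6, 1, 4, 1, 4]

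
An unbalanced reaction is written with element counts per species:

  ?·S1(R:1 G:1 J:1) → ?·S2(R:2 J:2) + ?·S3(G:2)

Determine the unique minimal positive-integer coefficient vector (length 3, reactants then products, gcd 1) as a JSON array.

R: 2·1 = 2 | 1·2+1·0 = 2
G: 2·1 = 2 | 1·0+1·2 = 2
J: 2·1 = 2 | 1·2+1·0 = 2
gcd(2,1,1) = 1

Coefficients: [2, 1, 1]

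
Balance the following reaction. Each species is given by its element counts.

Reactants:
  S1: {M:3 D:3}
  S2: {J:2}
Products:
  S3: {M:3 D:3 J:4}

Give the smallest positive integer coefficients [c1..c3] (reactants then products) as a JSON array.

M: 1·3+2·0 = 3 | 1·3 = 3
D: 1·3+2·0 = 3 | 1·3 = 3
J: 1·0+2·2 = 4 | 1·4 = 4
gcd(1,2,1) = 1

Coefficients: [1, 2, 1]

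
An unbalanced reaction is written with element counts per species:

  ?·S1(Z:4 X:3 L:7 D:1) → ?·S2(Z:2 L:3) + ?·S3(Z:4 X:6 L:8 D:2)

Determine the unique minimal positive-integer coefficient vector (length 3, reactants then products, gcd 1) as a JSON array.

Z: 2·4 = 8 | 2·2+1·4 = 8
X: 2·3 = 6 | 2·0+1·6 = 6
L: 2·7 = 14 | 2·3+1·8 = 14
D: 2·1 = 2 | 2·0+1·2 = 2
gcd(2,2,1) = 1

Coefficients: [2, 2, 1]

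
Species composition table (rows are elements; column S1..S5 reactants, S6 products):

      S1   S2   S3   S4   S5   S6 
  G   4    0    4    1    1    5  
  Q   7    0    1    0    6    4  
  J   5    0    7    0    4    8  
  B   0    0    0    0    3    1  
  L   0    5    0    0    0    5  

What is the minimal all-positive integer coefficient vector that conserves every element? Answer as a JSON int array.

G: 1·4+6·0+5·4+4·1+2·1 = 30 | 6·5 = 30
Q: 1·7+6·0+5·1+4·0+2·6 = 24 | 6·4 = 24
J: 1·5+6·0+5·7+4·0+2·4 = 48 | 6·8 = 48
B: 1·0+6·0+5·0+4·0+2·3 = 6 | 6·1 = 6
L: 1·0+6·5+5·0+4·0+2·0 = 30 | 6·5 = 30
gcd(1,6,5,4,2,6) = 1

Coefficients: [1, 6, 5, 4, 2, 6]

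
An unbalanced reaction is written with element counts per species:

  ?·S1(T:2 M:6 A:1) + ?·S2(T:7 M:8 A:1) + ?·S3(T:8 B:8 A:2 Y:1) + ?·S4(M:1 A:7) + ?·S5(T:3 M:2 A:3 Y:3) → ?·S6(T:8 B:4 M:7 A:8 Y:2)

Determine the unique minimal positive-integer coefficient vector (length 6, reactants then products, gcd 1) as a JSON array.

T: 4·2+1·7+3·8+4·0+3·3 = 48 | 6·8 = 48
B: 4·0+1·0+3·8+4·0+3·0 = 24 | 6·4 = 24
M: 4·6+1·8+3·0+4·1+3·2 = 42 | 6·7 = 42
A: 4·1+1·1+3·2+4·7+3·3 = 48 | 6·8 = 48
Y: 4·0+1·0+3·1+4·0+3·3 = 12 | 6·2 = 12
gcd(4,1,3,4,3,6) = 1

Coefficients: [4, 1, 3, 4, 3, 6]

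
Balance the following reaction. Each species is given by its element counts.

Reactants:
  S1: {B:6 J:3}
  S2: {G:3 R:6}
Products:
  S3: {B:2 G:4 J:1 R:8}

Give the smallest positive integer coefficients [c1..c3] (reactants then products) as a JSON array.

B: 1·6+4·0 = 6 | 3·2 = 6
G: 1·0+4·3 = 12 | 3·4 = 12
J: 1·3+4·0 = 3 | 3·1 = 3
R: 1·0+4·6 = 24 | 3·8 = 24
gcd(1,4,3) = 1

Coefficients: [1, 4, 3]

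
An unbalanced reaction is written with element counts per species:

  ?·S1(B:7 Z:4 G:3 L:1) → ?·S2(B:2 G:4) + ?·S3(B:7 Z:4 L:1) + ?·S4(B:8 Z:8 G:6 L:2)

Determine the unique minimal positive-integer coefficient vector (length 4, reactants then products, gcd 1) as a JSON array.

Coefficients: [6, 3, 4, 1]

B: 6·7 = 42 | 3·2+4·7+1·8 = 42
Z: 6·4 = 24 | 3·0+4·4+1·8 = 24
G: 6·3 = 18 | 3·4+4·0+1·6 = 18
L: 6·1 = 6 | 3·0+4·1+1·2 = 6
gcd(6,3,4,1) = 1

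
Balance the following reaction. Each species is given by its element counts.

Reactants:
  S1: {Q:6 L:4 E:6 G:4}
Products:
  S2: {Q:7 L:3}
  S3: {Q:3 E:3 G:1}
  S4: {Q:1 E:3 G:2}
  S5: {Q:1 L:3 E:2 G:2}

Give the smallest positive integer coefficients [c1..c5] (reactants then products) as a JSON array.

Q: 3·6 = 18 | 1·7+2·3+2·1+3·1 = 18
L: 3·4 = 12 | 1·3+2·0+2·0+3·3 = 12
E: 3·6 = 18 | 1·0+2·3+2·3+3·2 = 18
G: 3·4 = 12 | 1·0+2·1+2·2+3·2 = 12
gcd(3,1,2,2,3) = 1

Coefficients: [3, 1, 2, 2, 3]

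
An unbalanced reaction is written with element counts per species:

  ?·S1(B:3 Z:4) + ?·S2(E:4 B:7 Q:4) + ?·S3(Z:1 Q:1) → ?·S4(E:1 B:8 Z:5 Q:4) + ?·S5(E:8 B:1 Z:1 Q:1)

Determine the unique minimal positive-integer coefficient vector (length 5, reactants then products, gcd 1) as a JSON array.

Coefficients: [4, 3, 5, 4, 1]

E: 4·0+3·4+5·0 = 12 | 4·1+1·8 = 12
B: 4·3+3·7+5·0 = 33 | 4·8+1·1 = 33
Z: 4·4+3·0+5·1 = 21 | 4·5+1·1 = 21
Q: 4·0+3·4+5·1 = 17 | 4·4+1·1 = 17
gcd(4,3,5,4,1) = 1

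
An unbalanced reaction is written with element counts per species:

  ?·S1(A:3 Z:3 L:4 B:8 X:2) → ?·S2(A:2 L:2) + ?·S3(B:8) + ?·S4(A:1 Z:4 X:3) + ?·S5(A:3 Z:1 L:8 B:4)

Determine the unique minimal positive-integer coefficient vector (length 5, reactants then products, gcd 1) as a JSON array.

Coefficients: [6, 4, 5, 4, 2]

A: 6·3 = 18 | 4·2+5·0+4·1+2·3 = 18
Z: 6·3 = 18 | 4·0+5·0+4·4+2·1 = 18
L: 6·4 = 24 | 4·2+5·0+4·0+2·8 = 24
B: 6·8 = 48 | 4·0+5·8+4·0+2·4 = 48
X: 6·2 = 12 | 4·0+5·0+4·3+2·0 = 12
gcd(6,4,5,4,2) = 1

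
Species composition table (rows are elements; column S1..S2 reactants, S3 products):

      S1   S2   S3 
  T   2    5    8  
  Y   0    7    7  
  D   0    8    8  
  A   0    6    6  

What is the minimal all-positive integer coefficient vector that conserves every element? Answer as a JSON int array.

Coefficients: [3, 2, 2]

T: 3·2+2·5 = 16 | 2·8 = 16
Y: 3·0+2·7 = 14 | 2·7 = 14
D: 3·0+2·8 = 16 | 2·8 = 16
A: 3·0+2·6 = 12 | 2·6 = 12
gcd(3,2,2) = 1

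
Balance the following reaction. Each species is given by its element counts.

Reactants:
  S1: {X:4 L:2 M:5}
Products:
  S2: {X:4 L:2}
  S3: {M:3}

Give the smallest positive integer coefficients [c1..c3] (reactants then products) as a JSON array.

X: 3·4 = 12 | 3·4+5·0 = 12
L: 3·2 = 6 | 3·2+5·0 = 6
M: 3·5 = 15 | 3·0+5·3 = 15
gcd(3,3,5) = 1

Coefficients: [3, 3, 5]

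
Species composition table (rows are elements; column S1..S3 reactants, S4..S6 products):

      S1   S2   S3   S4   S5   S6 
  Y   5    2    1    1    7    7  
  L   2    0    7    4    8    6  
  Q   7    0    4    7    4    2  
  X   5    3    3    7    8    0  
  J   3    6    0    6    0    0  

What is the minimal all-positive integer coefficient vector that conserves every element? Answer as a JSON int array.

Coefficients: [4, 4, 6, 6, 1, 3]

Y: 4·5+4·2+6·1 = 34 | 6·1+1·7+3·7 = 34
L: 4·2+4·0+6·7 = 50 | 6·4+1·8+3·6 = 50
Q: 4·7+4·0+6·4 = 52 | 6·7+1·4+3·2 = 52
X: 4·5+4·3+6·3 = 50 | 6·7+1·8+3·0 = 50
J: 4·3+4·6+6·0 = 36 | 6·6+1·0+3·0 = 36
gcd(4,4,6,6,1,3) = 1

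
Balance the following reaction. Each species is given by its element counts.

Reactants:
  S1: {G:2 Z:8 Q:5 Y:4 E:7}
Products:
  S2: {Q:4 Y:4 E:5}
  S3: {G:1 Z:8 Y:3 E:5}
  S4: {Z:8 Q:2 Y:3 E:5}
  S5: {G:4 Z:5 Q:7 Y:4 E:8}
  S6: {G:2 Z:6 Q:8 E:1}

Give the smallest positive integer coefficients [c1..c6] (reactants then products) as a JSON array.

G: 6·2 = 12 | 1·0+2·1+2·0+2·4+1·2 = 12
Z: 6·8 = 48 | 1·0+2·8+2·8+2·5+1·6 = 48
Q: 6·5 = 30 | 1·4+2·0+2·2+2·7+1·8 = 30
Y: 6·4 = 24 | 1·4+2·3+2·3+2·4+1·0 = 24
E: 6·7 = 42 | 1·5+2·5+2·5+2·8+1·1 = 42
gcd(6,1,2,2,2,1) = 1

Coefficients: [6, 1, 2, 2, 2, 1]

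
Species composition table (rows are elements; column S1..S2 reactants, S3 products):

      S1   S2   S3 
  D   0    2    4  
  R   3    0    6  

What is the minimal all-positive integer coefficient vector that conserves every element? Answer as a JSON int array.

Coefficients: [2, 2, 1]

D: 2·0+2·2 = 4 | 1·4 = 4
R: 2·3+2·0 = 6 | 1·6 = 6
gcd(2,2,1) = 1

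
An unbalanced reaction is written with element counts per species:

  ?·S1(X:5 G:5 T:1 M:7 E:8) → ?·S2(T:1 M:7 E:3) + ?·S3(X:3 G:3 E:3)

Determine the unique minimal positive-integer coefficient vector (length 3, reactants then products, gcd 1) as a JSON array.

X: 3·5 = 15 | 3·0+5·3 = 15
G: 3·5 = 15 | 3·0+5·3 = 15
T: 3·1 = 3 | 3·1+5·0 = 3
M: 3·7 = 21 | 3·7+5·0 = 21
E: 3·8 = 24 | 3·3+5·3 = 24
gcd(3,3,5) = 1

Coefficients: [3, 3, 5]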